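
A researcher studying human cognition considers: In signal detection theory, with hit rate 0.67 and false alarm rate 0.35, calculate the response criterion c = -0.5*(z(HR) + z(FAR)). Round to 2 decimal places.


c = -0.5 * (z(HR) + z(FAR))
z(0.67) = 0.4399
z(0.35) = -0.3853
c = -0.5 * (0.4399 + -0.3853)
= -0.5 * 0.0546
= -0.03


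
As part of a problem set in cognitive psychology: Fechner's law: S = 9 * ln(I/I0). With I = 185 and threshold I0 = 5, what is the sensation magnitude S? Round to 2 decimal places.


S = 9 * ln(185/5)
I/I0 = 37.0
ln(37.0) = 3.6109
S = 9 * 3.6109
= 32.50


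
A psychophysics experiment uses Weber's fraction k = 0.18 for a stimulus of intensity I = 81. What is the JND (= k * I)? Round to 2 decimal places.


JND = k * I
JND = 0.18 * 81
= 14.58


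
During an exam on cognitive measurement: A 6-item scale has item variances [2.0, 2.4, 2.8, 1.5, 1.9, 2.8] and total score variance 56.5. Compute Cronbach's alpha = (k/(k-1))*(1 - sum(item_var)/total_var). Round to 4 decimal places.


alpha = (k/(k-1)) * (1 - sum(s_i^2)/s_total^2)
sum(item variances) = 13.4
k/(k-1) = 6/5 = 1.2
1 - 13.4/56.5 = 1 - 0.237168 = 0.762832
alpha = 1.2 * 0.762832
= 0.9154


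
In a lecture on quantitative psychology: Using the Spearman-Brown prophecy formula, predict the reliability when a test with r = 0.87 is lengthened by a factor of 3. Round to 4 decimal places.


r_new = n*r / (1 + (n-1)*r)
Numerator = 3 * 0.87 = 2.61
Denominator = 1 + 2 * 0.87 = 2.74
r_new = 2.61 / 2.74
= 0.9526


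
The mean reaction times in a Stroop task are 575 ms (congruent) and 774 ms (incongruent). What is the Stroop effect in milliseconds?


Stroop effect = RT(incongruent) - RT(congruent)
= 774 - 575
= 199 ms


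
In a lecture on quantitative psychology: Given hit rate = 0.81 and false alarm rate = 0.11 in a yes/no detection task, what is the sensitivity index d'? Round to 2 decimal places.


d' = z(HR) - z(FAR)
z(0.81) = 0.8779
z(0.11) = -1.2265
d' = 0.8779 - -1.2265
= 2.10


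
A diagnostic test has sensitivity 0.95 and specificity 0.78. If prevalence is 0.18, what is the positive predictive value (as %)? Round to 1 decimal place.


PPV = (sens * prev) / (sens * prev + (1-spec) * (1-prev))
Numerator = 0.95 * 0.18 = 0.171
P(positive and no disease) = (1 - spec) * (1 - prev) = (1 - 0.78) * (1 - 0.18) = 0.1804
Denominator = 0.171 + 0.1804 = 0.3514
PPV = 0.171 / 0.3514 = 0.486625
As percentage = 48.7


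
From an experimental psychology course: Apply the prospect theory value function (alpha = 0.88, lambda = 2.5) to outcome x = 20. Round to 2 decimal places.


Since x = 20 >= 0, use v(x) = x^0.88
20^0.88 = 13.9607
v(20) = 13.96


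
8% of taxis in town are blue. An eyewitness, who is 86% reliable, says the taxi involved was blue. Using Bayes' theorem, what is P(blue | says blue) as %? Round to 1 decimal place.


P(blue | says blue) = P(says blue | blue)*P(blue) / [P(says blue | blue)*P(blue) + P(says blue | not blue)*P(not blue)]
Numerator = 0.86 * 0.08 = 0.0688
False identification = 0.14 * 0.92 = 0.1288
P = 0.0688 / (0.0688 + 0.1288)
= 0.0688 / 0.1976
As percentage = 34.8


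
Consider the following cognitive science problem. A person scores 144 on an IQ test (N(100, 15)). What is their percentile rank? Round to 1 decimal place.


z = (IQ - mean) / SD
z = (144 - 100) / 15 = 2.9333
Percentile = Phi(2.9333) * 100
Phi(2.9333) = 0.998323
= 99.8


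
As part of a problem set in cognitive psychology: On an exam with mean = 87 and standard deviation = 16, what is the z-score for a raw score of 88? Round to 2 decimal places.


z = (X - mu) / sigma
= (88 - 87) / 16
= 1 / 16
= 0.06


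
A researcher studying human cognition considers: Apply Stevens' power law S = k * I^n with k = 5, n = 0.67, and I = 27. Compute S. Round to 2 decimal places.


S = 5 * 27^0.67
27^0.67 = 9.0994
S = 5 * 9.0994
= 45.50


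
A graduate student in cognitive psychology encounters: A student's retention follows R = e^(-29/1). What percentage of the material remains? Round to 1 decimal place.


R = e^(-t/S)
-t/S = -29/1 = -29.0
R = e^(-29.0) = 0.0
Percentage = 0.0 * 100
= 0.0


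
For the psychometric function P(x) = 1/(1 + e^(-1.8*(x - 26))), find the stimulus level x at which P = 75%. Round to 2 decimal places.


At P = 0.75: 0.75 = 1/(1 + e^(-k*(x-x0)))
Solving: e^(-k*(x-x0)) = 1/3
x = x0 + ln(3)/k
ln(3) = 1.0986
x = 26 + 1.0986/1.8
= 26 + 0.6103
= 26.61


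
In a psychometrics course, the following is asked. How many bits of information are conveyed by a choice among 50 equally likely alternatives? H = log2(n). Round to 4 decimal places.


H = log2(n)
H = log2(50)
= 5.6439


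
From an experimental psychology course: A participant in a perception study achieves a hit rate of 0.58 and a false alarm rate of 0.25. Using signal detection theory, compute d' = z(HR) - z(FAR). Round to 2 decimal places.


d' = z(HR) - z(FAR)
z(0.58) = 0.2019
z(0.25) = -0.6745
d' = 0.2019 - -0.6745
= 0.88


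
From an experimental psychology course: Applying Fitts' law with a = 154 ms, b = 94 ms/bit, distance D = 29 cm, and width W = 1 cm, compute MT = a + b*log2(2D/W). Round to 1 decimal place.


MT = 154 + 94 * log2(2*29/1)
2D/W = 58.0
log2(58.0) = 5.858
MT = 154 + 94 * 5.858
= 704.7 ms


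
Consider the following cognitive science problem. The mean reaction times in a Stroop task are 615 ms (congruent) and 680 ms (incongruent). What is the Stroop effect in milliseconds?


Stroop effect = RT(incongruent) - RT(congruent)
= 680 - 615
= 65 ms


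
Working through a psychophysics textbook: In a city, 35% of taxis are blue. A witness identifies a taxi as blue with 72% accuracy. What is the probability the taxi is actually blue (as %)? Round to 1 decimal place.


P(blue | says blue) = P(says blue | blue)*P(blue) / [P(says blue | blue)*P(blue) + P(says blue | not blue)*P(not blue)]
Numerator = 0.72 * 0.35 = 0.252
False identification = 0.28 * 0.65 = 0.182
P = 0.252 / (0.252 + 0.182)
= 0.252 / 0.434
As percentage = 58.1


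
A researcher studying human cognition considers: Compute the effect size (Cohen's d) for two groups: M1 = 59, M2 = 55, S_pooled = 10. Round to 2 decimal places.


Cohen's d = (M1 - M2) / S_pooled
= (59 - 55) / 10
= 4 / 10
= 0.40


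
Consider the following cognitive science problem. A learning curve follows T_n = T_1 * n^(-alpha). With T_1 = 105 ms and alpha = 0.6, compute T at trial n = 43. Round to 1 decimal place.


T_n = 105 * 43^(-0.6)
43^(-0.6) = 0.104693
T_n = 105 * 0.104693
= 11.0 ms


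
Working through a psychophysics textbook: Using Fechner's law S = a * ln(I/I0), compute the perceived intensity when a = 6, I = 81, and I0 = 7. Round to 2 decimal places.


S = 6 * ln(81/7)
I/I0 = 11.571429
ln(11.571429) = 2.4485
S = 6 * 2.4485
= 14.69


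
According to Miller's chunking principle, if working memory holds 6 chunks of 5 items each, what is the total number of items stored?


Total items = chunks * items_per_chunk
= 6 * 5
= 30


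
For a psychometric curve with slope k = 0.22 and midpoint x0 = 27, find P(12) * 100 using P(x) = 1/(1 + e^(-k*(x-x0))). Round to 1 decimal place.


P(x) = 1/(1 + e^(-0.22*(12 - 27)))
Exponent = -0.22 * -15 = 3.3
e^(3.3) = 27.112639
P = 1/(1 + 27.112639) = 0.035571
Percentage = 3.6


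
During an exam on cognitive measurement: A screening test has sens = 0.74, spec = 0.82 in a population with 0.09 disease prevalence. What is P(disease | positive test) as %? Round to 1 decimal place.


PPV = (sens * prev) / (sens * prev + (1-spec) * (1-prev))
Numerator = 0.74 * 0.09 = 0.0666
P(positive and no disease) = (1 - spec) * (1 - prev) = (1 - 0.82) * (1 - 0.09) = 0.1638
Denominator = 0.0666 + 0.1638 = 0.2304
PPV = 0.0666 / 0.2304 = 0.289062
As percentage = 28.9


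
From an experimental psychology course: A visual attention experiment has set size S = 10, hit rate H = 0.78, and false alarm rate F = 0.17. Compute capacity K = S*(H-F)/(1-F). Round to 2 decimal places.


K = S * (H - F) / (1 - F)
H - F = 0.61
1 - F = 0.83
K = 10 * 0.61 / 0.83
= 7.35


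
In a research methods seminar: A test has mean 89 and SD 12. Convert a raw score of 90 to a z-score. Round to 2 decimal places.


z = (X - mu) / sigma
= (90 - 89) / 12
= 1 / 12
= 0.08


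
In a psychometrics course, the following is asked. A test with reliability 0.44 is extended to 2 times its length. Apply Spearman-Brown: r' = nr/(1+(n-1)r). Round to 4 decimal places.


r_new = n*r / (1 + (n-1)*r)
Numerator = 2 * 0.44 = 0.88
Denominator = 1 + 1 * 0.44 = 1.44
r_new = 0.88 / 1.44
= 0.6111


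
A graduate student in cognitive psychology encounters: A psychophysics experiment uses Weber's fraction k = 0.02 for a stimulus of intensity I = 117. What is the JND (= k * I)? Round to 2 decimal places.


JND = k * I
JND = 0.02 * 117
= 2.34


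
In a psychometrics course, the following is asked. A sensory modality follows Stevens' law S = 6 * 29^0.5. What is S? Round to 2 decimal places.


S = 6 * 29^0.5
29^0.5 = 5.3852
S = 6 * 5.3852
= 32.31


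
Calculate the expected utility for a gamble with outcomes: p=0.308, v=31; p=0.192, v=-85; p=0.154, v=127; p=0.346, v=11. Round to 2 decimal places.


EU = sum(p_i * v_i)
0.308 * 31 = 9.548
0.192 * -85 = -16.32
0.154 * 127 = 19.558
0.346 * 11 = 3.806
EU = 9.548 + -16.32 + 19.558 + 3.806
= 16.59


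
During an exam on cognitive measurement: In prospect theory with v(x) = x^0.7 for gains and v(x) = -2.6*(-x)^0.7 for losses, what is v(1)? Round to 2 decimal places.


Since x = 1 >= 0, use v(x) = x^0.7
1^0.7 = 1.0
v(1) = 1.00


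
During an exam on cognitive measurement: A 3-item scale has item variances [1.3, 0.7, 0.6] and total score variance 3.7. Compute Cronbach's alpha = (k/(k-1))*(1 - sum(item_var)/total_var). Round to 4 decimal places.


alpha = (k/(k-1)) * (1 - sum(s_i^2)/s_total^2)
sum(item variances) = 2.6
k/(k-1) = 3/2 = 1.5
1 - 2.6/3.7 = 1 - 0.702703 = 0.297297
alpha = 1.5 * 0.297297
= 0.4459


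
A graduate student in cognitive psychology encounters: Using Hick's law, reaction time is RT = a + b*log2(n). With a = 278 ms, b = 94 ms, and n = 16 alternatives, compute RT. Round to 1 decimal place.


RT = 278 + 94 * log2(16)
log2(16) = 4.0
RT = 278 + 94 * 4.0
= 278 + 376.0
= 654.0 ms


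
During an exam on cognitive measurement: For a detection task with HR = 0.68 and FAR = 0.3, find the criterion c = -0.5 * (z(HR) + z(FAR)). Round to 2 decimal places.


c = -0.5 * (z(HR) + z(FAR))
z(0.68) = 0.4677
z(0.3) = -0.5244
c = -0.5 * (0.4677 + -0.5244)
= -0.5 * -0.0567
= 0.03


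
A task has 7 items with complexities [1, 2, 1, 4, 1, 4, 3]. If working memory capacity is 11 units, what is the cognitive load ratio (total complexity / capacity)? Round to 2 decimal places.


Total complexity = 1 + 2 + 1 + 4 + 1 + 4 + 3 = 16
Load = total / capacity = 16 / 11
= 1.45


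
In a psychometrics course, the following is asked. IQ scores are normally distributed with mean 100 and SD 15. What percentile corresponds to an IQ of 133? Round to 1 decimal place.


z = (IQ - mean) / SD
z = (133 - 100) / 15 = 2.2
Percentile = Phi(2.2) * 100
Phi(2.2) = 0.986097
= 98.6


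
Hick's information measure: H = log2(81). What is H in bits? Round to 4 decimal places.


H = log2(n)
H = log2(81)
= 6.3399


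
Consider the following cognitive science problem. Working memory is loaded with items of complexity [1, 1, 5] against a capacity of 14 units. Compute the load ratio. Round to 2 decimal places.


Total complexity = 1 + 1 + 5 = 7
Load = total / capacity = 7 / 14
= 0.50


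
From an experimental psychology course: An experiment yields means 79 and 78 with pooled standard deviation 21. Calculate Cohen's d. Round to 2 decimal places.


Cohen's d = (M1 - M2) / S_pooled
= (79 - 78) / 21
= 1 / 21
= 0.05


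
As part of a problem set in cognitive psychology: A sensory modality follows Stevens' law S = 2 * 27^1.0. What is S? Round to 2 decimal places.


S = 2 * 27^1.0
27^1.0 = 27.0
S = 2 * 27.0
= 54.00


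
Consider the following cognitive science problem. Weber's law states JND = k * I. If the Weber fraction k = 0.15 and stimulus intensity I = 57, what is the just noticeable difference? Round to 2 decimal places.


JND = k * I
JND = 0.15 * 57
= 8.55


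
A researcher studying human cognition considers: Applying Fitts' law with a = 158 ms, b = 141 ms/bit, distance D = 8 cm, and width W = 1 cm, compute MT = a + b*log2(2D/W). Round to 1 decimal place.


MT = 158 + 141 * log2(2*8/1)
2D/W = 16.0
log2(16.0) = 4.0
MT = 158 + 141 * 4.0
= 722.0 ms


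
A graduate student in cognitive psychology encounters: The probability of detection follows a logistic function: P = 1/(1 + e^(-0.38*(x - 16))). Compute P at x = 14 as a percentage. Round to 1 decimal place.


P(x) = 1/(1 + e^(-0.38*(14 - 16)))
Exponent = -0.38 * -2 = 0.76
e^(0.76) = 2.138276
P = 1/(1 + 2.138276) = 0.318646
Percentage = 31.9


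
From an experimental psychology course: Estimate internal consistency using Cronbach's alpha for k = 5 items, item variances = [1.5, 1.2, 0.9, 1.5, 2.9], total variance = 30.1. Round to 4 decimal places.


alpha = (k/(k-1)) * (1 - sum(s_i^2)/s_total^2)
sum(item variances) = 8.0
k/(k-1) = 5/4 = 1.25
1 - 8.0/30.1 = 1 - 0.265781 = 0.734219
alpha = 1.25 * 0.734219
= 0.9178


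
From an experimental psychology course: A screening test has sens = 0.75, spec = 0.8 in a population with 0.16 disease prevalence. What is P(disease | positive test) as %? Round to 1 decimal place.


PPV = (sens * prev) / (sens * prev + (1-spec) * (1-prev))
Numerator = 0.75 * 0.16 = 0.12
P(positive and no disease) = (1 - spec) * (1 - prev) = (1 - 0.8) * (1 - 0.16) = 0.168
Denominator = 0.12 + 0.168 = 0.288
PPV = 0.12 / 0.288 = 0.416667
As percentage = 41.7


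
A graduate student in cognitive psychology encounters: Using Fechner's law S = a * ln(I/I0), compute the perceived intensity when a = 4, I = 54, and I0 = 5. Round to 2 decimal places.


S = 4 * ln(54/5)
I/I0 = 10.8
ln(10.8) = 2.3795
S = 4 * 2.3795
= 9.52


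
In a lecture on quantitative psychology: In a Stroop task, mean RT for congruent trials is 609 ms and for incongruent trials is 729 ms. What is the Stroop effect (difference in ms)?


Stroop effect = RT(incongruent) - RT(congruent)
= 729 - 609
= 120 ms


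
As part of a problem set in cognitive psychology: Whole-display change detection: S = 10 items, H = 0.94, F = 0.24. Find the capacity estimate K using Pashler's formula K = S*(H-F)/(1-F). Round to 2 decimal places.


K = S * (H - F) / (1 - F)
H - F = 0.7
1 - F = 0.76
K = 10 * 0.7 / 0.76
= 9.21


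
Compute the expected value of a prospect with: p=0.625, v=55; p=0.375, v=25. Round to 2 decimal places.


EU = sum(p_i * v_i)
0.625 * 55 = 34.375
0.375 * 25 = 9.375
EU = 34.375 + 9.375
= 43.75


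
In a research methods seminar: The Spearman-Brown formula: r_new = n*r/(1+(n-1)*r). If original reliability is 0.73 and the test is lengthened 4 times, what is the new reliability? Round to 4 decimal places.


r_new = n*r / (1 + (n-1)*r)
Numerator = 4 * 0.73 = 2.92
Denominator = 1 + 3 * 0.73 = 3.19
r_new = 2.92 / 3.19
= 0.9154


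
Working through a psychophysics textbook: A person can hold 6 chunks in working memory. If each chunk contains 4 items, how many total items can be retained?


Total items = chunks * items_per_chunk
= 6 * 4
= 24


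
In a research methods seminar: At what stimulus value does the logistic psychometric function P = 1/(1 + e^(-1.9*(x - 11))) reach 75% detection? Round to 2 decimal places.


At P = 0.75: 0.75 = 1/(1 + e^(-k*(x-x0)))
Solving: e^(-k*(x-x0)) = 1/3
x = x0 + ln(3)/k
ln(3) = 1.0986
x = 11 + 1.0986/1.9
= 11 + 0.5782
= 11.58


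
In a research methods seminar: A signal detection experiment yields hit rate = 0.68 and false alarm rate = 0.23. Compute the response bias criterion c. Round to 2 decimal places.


c = -0.5 * (z(HR) + z(FAR))
z(0.68) = 0.4677
z(0.23) = -0.7388
c = -0.5 * (0.4677 + -0.7388)
= -0.5 * -0.2711
= 0.14


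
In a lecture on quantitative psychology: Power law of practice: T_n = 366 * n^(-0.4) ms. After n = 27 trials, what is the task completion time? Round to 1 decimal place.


T_n = 366 * 27^(-0.4)
27^(-0.4) = 0.267581
T_n = 366 * 0.267581
= 97.9 ms


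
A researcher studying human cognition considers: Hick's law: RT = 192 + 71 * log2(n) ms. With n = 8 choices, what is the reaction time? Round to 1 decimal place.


RT = 192 + 71 * log2(8)
log2(8) = 3.0
RT = 192 + 71 * 3.0
= 192 + 213.0
= 405.0 ms


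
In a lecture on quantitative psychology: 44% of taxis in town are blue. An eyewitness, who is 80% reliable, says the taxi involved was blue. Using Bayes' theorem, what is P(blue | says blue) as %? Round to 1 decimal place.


P(blue | says blue) = P(says blue | blue)*P(blue) / [P(says blue | blue)*P(blue) + P(says blue | not blue)*P(not blue)]
Numerator = 0.8 * 0.44 = 0.352
False identification = 0.2 * 0.56 = 0.112
P = 0.352 / (0.352 + 0.112)
= 0.352 / 0.464
As percentage = 75.9


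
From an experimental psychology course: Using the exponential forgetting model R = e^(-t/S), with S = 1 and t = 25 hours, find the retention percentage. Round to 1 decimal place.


R = e^(-t/S)
-t/S = -25/1 = -25.0
R = e^(-25.0) = 0.0
Percentage = 0.0 * 100
= 0.0


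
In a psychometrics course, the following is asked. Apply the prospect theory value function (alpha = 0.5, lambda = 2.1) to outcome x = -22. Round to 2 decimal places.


Since x = -22 < 0, use v(x) = -lambda*(-x)^alpha
(-x) = 22
22^0.5 = 4.6904
v(-22) = -2.1 * 4.6904
= -9.85


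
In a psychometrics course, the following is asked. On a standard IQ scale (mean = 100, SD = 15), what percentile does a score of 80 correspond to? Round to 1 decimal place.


z = (IQ - mean) / SD
z = (80 - 100) / 15 = -1.3333
Percentile = Phi(-1.3333) * 100
Phi(-1.3333) = 0.091217
= 9.1


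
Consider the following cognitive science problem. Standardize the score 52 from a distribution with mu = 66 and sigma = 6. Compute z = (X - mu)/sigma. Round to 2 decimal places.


z = (X - mu) / sigma
= (52 - 66) / 6
= -14 / 6
= -2.33


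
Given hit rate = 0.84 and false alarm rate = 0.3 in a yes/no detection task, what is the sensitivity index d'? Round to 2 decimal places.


d' = z(HR) - z(FAR)
z(0.84) = 0.9945
z(0.3) = -0.5244
d' = 0.9945 - -0.5244
= 1.52


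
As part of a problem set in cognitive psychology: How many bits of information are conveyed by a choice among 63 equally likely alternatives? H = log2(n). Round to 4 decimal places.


H = log2(n)
H = log2(63)
= 5.9773


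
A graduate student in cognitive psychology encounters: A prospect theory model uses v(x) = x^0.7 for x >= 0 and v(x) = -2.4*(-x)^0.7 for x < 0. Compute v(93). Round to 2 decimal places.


Since x = 93 >= 0, use v(x) = x^0.7
93^0.7 = 23.8747
v(93) = 23.87


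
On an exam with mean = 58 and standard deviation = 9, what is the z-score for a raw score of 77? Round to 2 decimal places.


z = (X - mu) / sigma
= (77 - 58) / 9
= 19 / 9
= 2.11


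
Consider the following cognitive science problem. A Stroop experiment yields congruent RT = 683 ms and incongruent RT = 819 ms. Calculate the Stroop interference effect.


Stroop effect = RT(incongruent) - RT(congruent)
= 819 - 683
= 136 ms


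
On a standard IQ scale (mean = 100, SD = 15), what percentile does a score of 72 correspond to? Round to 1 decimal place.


z = (IQ - mean) / SD
z = (72 - 100) / 15 = -1.8667
Percentile = Phi(-1.8667) * 100
Phi(-1.8667) = 0.030972
= 3.1


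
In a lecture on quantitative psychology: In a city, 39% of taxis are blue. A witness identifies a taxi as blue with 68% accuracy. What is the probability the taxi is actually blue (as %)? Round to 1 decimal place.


P(blue | says blue) = P(says blue | blue)*P(blue) / [P(says blue | blue)*P(blue) + P(says blue | not blue)*P(not blue)]
Numerator = 0.68 * 0.39 = 0.2652
False identification = 0.32 * 0.61 = 0.1952
P = 0.2652 / (0.2652 + 0.1952)
= 0.2652 / 0.4604
As percentage = 57.6


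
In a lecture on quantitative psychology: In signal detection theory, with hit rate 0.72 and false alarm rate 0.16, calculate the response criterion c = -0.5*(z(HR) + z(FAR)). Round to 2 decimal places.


c = -0.5 * (z(HR) + z(FAR))
z(0.72) = 0.5828
z(0.16) = -0.9945
c = -0.5 * (0.5828 + -0.9945)
= -0.5 * -0.4117
= 0.21


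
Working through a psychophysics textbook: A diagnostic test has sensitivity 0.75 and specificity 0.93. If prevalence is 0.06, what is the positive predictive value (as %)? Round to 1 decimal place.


PPV = (sens * prev) / (sens * prev + (1-spec) * (1-prev))
Numerator = 0.75 * 0.06 = 0.045
P(positive and no disease) = (1 - spec) * (1 - prev) = (1 - 0.93) * (1 - 0.06) = 0.0658
Denominator = 0.045 + 0.0658 = 0.1108
PPV = 0.045 / 0.1108 = 0.406137
As percentage = 40.6


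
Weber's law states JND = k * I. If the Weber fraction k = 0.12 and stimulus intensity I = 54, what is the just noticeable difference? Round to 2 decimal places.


JND = k * I
JND = 0.12 * 54
= 6.48


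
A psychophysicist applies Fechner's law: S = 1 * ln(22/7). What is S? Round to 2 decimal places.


S = 1 * ln(22/7)
I/I0 = 3.142857
ln(3.142857) = 1.1451
S = 1 * 1.1451
= 1.15


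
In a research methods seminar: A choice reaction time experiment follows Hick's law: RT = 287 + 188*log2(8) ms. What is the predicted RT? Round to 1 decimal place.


RT = 287 + 188 * log2(8)
log2(8) = 3.0
RT = 287 + 188 * 3.0
= 287 + 564.0
= 851.0 ms


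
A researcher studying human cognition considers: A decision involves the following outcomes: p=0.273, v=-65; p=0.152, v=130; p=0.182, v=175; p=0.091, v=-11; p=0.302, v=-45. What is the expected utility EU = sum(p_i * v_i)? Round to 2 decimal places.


EU = sum(p_i * v_i)
0.273 * -65 = -17.745
0.152 * 130 = 19.76
0.182 * 175 = 31.85
0.091 * -11 = -1.001
0.302 * -45 = -13.59
EU = -17.745 + 19.76 + 31.85 + -1.001 + -13.59
= 19.27


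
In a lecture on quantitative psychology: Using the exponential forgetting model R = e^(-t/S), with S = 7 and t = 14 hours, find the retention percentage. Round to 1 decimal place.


R = e^(-t/S)
-t/S = -14/7 = -2.0
R = e^(-2.0) = 0.135335
Percentage = 0.135335 * 100
= 13.5


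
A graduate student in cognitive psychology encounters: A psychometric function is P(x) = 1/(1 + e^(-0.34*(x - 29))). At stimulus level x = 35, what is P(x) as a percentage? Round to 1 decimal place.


P(x) = 1/(1 + e^(-0.34*(35 - 29)))
Exponent = -0.34 * 6 = -2.04
e^(-2.04) = 0.130029
P = 1/(1 + 0.130029) = 0.884933
Percentage = 88.5


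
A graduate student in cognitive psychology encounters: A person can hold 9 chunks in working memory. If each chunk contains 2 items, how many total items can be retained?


Total items = chunks * items_per_chunk
= 9 * 2
= 18


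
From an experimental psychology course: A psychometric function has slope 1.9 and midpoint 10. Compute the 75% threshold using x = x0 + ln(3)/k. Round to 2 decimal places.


At P = 0.75: 0.75 = 1/(1 + e^(-k*(x-x0)))
Solving: e^(-k*(x-x0)) = 1/3
x = x0 + ln(3)/k
ln(3) = 1.0986
x = 10 + 1.0986/1.9
= 10 + 0.5782
= 10.58


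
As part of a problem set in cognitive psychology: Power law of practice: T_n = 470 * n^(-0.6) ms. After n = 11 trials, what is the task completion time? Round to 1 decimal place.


T_n = 470 * 11^(-0.6)
11^(-0.6) = 0.237227
T_n = 470 * 0.237227
= 111.5 ms


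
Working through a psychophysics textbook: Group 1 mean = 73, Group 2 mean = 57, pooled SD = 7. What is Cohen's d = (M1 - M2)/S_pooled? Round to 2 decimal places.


Cohen's d = (M1 - M2) / S_pooled
= (73 - 57) / 7
= 16 / 7
= 2.29


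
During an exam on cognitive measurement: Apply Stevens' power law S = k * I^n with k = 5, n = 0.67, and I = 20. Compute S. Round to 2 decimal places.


S = 5 * 20^0.67
20^0.67 = 7.442
S = 5 * 7.442
= 37.21


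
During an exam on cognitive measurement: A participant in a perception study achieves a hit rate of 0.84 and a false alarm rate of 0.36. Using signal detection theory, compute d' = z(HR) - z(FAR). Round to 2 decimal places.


d' = z(HR) - z(FAR)
z(0.84) = 0.9945
z(0.36) = -0.3585
d' = 0.9945 - -0.3585
= 1.35


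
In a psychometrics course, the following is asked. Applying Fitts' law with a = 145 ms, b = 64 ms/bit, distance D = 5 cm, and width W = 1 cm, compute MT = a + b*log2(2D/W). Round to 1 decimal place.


MT = 145 + 64 * log2(2*5/1)
2D/W = 10.0
log2(10.0) = 3.3219
MT = 145 + 64 * 3.3219
= 357.6 ms


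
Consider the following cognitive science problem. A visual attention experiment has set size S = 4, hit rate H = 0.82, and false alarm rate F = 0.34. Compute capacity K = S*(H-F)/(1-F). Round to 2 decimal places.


K = S * (H - F) / (1 - F)
H - F = 0.48
1 - F = 0.66
K = 4 * 0.48 / 0.66
= 2.91


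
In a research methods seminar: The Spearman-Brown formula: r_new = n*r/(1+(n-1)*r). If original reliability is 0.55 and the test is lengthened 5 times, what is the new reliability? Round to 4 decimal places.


r_new = n*r / (1 + (n-1)*r)
Numerator = 5 * 0.55 = 2.75
Denominator = 1 + 4 * 0.55 = 3.2
r_new = 2.75 / 3.2
= 0.8594


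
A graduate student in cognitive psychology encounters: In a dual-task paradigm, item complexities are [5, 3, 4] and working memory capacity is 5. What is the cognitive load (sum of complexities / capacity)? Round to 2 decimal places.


Total complexity = 5 + 3 + 4 = 12
Load = total / capacity = 12 / 5
= 2.40


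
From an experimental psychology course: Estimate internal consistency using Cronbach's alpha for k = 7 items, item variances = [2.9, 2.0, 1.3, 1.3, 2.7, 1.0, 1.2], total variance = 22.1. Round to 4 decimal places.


alpha = (k/(k-1)) * (1 - sum(s_i^2)/s_total^2)
sum(item variances) = 12.4
k/(k-1) = 7/6 = 1.166667
1 - 12.4/22.1 = 1 - 0.561086 = 0.438914
alpha = 1.166667 * 0.438914
= 0.5121


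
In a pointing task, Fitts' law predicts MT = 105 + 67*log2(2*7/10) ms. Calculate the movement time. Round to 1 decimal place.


MT = 105 + 67 * log2(2*7/10)
2D/W = 1.4
log2(1.4) = 0.4854
MT = 105 + 67 * 0.4854
= 137.5 ms


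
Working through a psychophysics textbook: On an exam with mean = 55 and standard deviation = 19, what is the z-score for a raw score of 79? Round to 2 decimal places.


z = (X - mu) / sigma
= (79 - 55) / 19
= 24 / 19
= 1.26


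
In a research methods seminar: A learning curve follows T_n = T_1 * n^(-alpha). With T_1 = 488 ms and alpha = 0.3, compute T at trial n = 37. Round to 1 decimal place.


T_n = 488 * 37^(-0.3)
37^(-0.3) = 0.338485
T_n = 488 * 0.338485
= 165.2 ms


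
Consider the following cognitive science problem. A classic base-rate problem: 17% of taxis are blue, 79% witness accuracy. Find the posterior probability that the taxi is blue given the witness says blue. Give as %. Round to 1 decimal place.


P(blue | says blue) = P(says blue | blue)*P(blue) / [P(says blue | blue)*P(blue) + P(says blue | not blue)*P(not blue)]
Numerator = 0.79 * 0.17 = 0.1343
False identification = 0.21 * 0.83 = 0.1743
P = 0.1343 / (0.1343 + 0.1743)
= 0.1343 / 0.3086
As percentage = 43.5


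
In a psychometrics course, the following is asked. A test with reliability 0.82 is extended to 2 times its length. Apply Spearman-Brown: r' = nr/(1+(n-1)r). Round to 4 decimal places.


r_new = n*r / (1 + (n-1)*r)
Numerator = 2 * 0.82 = 1.64
Denominator = 1 + 1 * 0.82 = 1.82
r_new = 1.64 / 1.82
= 0.9011


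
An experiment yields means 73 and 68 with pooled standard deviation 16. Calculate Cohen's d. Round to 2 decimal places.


Cohen's d = (M1 - M2) / S_pooled
= (73 - 68) / 16
= 5 / 16
= 0.31


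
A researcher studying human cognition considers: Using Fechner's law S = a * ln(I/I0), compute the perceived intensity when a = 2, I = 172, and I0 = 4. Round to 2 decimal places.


S = 2 * ln(172/4)
I/I0 = 43.0
ln(43.0) = 3.7612
S = 2 * 3.7612
= 7.52


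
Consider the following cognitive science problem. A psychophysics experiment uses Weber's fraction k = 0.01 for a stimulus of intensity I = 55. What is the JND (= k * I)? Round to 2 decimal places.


JND = k * I
JND = 0.01 * 55
= 0.55


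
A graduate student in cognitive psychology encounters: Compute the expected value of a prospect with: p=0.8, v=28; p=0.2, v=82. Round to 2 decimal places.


EU = sum(p_i * v_i)
0.8 * 28 = 22.4
0.2 * 82 = 16.4
EU = 22.4 + 16.4
= 38.80


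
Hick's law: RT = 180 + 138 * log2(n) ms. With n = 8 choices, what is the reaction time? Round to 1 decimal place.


RT = 180 + 138 * log2(8)
log2(8) = 3.0
RT = 180 + 138 * 3.0
= 180 + 414.0
= 594.0 ms


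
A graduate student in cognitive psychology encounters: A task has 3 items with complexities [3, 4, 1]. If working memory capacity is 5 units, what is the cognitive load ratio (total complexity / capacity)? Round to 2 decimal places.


Total complexity = 3 + 4 + 1 = 8
Load = total / capacity = 8 / 5
= 1.60


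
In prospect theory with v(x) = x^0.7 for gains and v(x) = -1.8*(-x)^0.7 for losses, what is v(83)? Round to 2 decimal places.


Since x = 83 >= 0, use v(x) = x^0.7
83^0.7 = 22.0473
v(83) = 22.05


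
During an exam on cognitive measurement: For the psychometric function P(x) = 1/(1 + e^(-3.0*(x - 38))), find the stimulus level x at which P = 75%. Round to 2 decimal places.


At P = 0.75: 0.75 = 1/(1 + e^(-k*(x-x0)))
Solving: e^(-k*(x-x0)) = 1/3
x = x0 + ln(3)/k
ln(3) = 1.0986
x = 38 + 1.0986/3.0
= 38 + 0.3662
= 38.37


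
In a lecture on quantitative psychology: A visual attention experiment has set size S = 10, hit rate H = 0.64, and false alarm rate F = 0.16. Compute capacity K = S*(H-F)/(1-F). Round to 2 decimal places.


K = S * (H - F) / (1 - F)
H - F = 0.48
1 - F = 0.84
K = 10 * 0.48 / 0.84
= 5.71


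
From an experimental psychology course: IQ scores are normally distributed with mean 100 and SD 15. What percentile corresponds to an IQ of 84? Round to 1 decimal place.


z = (IQ - mean) / SD
z = (84 - 100) / 15 = -1.0667
Percentile = Phi(-1.0667) * 100
Phi(-1.0667) = 0.143054
= 14.3


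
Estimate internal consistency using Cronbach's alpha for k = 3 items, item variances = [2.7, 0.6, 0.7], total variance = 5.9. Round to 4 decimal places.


alpha = (k/(k-1)) * (1 - sum(s_i^2)/s_total^2)
sum(item variances) = 4.0
k/(k-1) = 3/2 = 1.5
1 - 4.0/5.9 = 1 - 0.677966 = 0.322034
alpha = 1.5 * 0.322034
= 0.4831


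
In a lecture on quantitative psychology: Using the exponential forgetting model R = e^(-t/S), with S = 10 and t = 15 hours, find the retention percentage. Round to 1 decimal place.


R = e^(-t/S)
-t/S = -15/10 = -1.5
R = e^(-1.5) = 0.22313
Percentage = 0.22313 * 100
= 22.3


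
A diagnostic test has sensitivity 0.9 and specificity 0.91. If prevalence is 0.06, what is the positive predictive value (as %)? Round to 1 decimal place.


PPV = (sens * prev) / (sens * prev + (1-spec) * (1-prev))
Numerator = 0.9 * 0.06 = 0.054
P(positive and no disease) = (1 - spec) * (1 - prev) = (1 - 0.91) * (1 - 0.06) = 0.0846
Denominator = 0.054 + 0.0846 = 0.1386
PPV = 0.054 / 0.1386 = 0.38961
As percentage = 39.0


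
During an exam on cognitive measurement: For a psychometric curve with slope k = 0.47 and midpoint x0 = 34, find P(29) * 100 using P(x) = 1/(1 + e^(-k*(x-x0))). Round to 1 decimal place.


P(x) = 1/(1 + e^(-0.47*(29 - 34)))
Exponent = -0.47 * -5 = 2.35
e^(2.35) = 10.48557
P = 1/(1 + 10.48557) = 0.087066
Percentage = 8.7


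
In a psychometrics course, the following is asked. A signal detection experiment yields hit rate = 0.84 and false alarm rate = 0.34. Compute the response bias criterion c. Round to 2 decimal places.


c = -0.5 * (z(HR) + z(FAR))
z(0.84) = 0.9945
z(0.34) = -0.4125
c = -0.5 * (0.9945 + -0.4125)
= -0.5 * 0.582
= -0.29


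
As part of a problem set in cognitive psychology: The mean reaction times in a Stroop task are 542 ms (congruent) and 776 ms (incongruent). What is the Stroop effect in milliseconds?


Stroop effect = RT(incongruent) - RT(congruent)
= 776 - 542
= 234 ms


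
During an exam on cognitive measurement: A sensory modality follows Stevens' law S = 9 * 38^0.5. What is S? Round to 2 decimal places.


S = 9 * 38^0.5
38^0.5 = 6.1644
S = 9 * 6.1644
= 55.48


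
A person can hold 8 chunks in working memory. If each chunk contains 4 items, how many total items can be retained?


Total items = chunks * items_per_chunk
= 8 * 4
= 32


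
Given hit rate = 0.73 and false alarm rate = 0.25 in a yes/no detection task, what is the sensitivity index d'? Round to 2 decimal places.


d' = z(HR) - z(FAR)
z(0.73) = 0.6128
z(0.25) = -0.6745
d' = 0.6128 - -0.6745
= 1.29


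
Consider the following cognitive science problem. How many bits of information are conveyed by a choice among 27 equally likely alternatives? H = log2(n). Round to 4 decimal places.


H = log2(n)
H = log2(27)
= 4.7549


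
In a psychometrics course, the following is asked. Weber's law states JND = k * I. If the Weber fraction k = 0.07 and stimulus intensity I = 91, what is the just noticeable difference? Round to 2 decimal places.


JND = k * I
JND = 0.07 * 91
= 6.37


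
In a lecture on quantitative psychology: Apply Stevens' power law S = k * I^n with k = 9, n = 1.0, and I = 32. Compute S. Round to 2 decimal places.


S = 9 * 32^1.0
32^1.0 = 32.0
S = 9 * 32.0
= 288.00


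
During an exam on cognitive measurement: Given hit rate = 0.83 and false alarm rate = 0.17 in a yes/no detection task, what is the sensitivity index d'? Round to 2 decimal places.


d' = z(HR) - z(FAR)
z(0.83) = 0.9542
z(0.17) = -0.9542
d' = 0.9542 - -0.9542
= 1.91


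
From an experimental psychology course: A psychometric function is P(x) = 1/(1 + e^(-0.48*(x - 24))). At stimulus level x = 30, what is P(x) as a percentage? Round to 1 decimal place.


P(x) = 1/(1 + e^(-0.48*(30 - 24)))
Exponent = -0.48 * 6 = -2.88
e^(-2.88) = 0.056135
P = 1/(1 + 0.056135) = 0.946849
Percentage = 94.7


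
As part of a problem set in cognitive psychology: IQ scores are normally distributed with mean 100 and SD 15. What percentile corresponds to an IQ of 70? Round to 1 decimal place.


z = (IQ - mean) / SD
z = (70 - 100) / 15 = -2.0
Percentile = Phi(-2.0) * 100
Phi(-2.0) = 0.02275
= 2.3


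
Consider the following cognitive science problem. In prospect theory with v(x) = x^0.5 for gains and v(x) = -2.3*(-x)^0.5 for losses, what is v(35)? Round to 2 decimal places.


Since x = 35 >= 0, use v(x) = x^0.5
35^0.5 = 5.9161
v(35) = 5.92


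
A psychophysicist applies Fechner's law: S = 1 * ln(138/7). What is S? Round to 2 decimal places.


S = 1 * ln(138/7)
I/I0 = 19.714286
ln(19.714286) = 2.9813
S = 1 * 2.9813
= 2.98


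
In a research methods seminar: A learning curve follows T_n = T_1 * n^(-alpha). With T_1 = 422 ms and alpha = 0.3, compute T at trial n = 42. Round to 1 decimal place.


T_n = 422 * 42^(-0.3)
42^(-0.3) = 0.325856
T_n = 422 * 0.325856
= 137.5 ms


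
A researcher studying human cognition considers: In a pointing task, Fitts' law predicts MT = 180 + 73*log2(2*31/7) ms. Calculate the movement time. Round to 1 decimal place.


MT = 180 + 73 * log2(2*31/7)
2D/W = 8.857143
log2(8.857143) = 3.1468
MT = 180 + 73 * 3.1468
= 409.7 ms


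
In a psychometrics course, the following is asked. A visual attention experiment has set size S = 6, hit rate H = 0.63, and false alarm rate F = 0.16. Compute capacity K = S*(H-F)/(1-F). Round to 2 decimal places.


K = S * (H - F) / (1 - F)
H - F = 0.47
1 - F = 0.84
K = 6 * 0.47 / 0.84
= 3.36


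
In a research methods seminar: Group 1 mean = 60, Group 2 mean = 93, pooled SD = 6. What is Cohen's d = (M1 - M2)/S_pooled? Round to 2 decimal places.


Cohen's d = (M1 - M2) / S_pooled
= (60 - 93) / 6
= -33 / 6
= -5.50


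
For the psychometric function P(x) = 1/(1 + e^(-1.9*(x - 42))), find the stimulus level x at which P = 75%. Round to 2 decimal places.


At P = 0.75: 0.75 = 1/(1 + e^(-k*(x-x0)))
Solving: e^(-k*(x-x0)) = 1/3
x = x0 + ln(3)/k
ln(3) = 1.0986
x = 42 + 1.0986/1.9
= 42 + 0.5782
= 42.58


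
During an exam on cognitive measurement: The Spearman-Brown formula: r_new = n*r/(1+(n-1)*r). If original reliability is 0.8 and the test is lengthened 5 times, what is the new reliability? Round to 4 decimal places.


r_new = n*r / (1 + (n-1)*r)
Numerator = 5 * 0.8 = 4.0
Denominator = 1 + 4 * 0.8 = 4.2
r_new = 4.0 / 4.2
= 0.9524


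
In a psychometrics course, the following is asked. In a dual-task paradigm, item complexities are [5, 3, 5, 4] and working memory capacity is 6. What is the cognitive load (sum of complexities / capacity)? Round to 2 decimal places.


Total complexity = 5 + 3 + 5 + 4 = 17
Load = total / capacity = 17 / 6
= 2.83


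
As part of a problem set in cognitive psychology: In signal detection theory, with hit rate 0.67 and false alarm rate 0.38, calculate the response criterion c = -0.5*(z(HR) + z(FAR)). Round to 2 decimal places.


c = -0.5 * (z(HR) + z(FAR))
z(0.67) = 0.4399
z(0.38) = -0.3055
c = -0.5 * (0.4399 + -0.3055)
= -0.5 * 0.1344
= -0.07


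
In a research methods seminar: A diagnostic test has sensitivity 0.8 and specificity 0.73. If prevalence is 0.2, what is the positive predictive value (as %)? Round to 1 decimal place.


PPV = (sens * prev) / (sens * prev + (1-spec) * (1-prev))
Numerator = 0.8 * 0.2 = 0.16
P(positive and no disease) = (1 - spec) * (1 - prev) = (1 - 0.73) * (1 - 0.2) = 0.216
Denominator = 0.16 + 0.216 = 0.376
PPV = 0.16 / 0.376 = 0.425532
As percentage = 42.6


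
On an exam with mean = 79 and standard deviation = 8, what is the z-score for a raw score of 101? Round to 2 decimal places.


z = (X - mu) / sigma
= (101 - 79) / 8
= 22 / 8
= 2.75


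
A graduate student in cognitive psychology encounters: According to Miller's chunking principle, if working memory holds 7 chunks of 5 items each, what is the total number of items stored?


Total items = chunks * items_per_chunk
= 7 * 5
= 35


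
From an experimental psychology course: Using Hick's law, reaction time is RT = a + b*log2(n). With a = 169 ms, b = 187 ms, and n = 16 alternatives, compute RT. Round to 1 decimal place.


RT = 169 + 187 * log2(16)
log2(16) = 4.0
RT = 169 + 187 * 4.0
= 169 + 748.0
= 917.0 ms


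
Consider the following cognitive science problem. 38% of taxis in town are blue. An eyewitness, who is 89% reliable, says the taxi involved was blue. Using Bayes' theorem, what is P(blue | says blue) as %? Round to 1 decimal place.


P(blue | says blue) = P(says blue | blue)*P(blue) / [P(says blue | blue)*P(blue) + P(says blue | not blue)*P(not blue)]
Numerator = 0.89 * 0.38 = 0.3382
False identification = 0.11 * 0.62 = 0.0682
P = 0.3382 / (0.3382 + 0.0682)
= 0.3382 / 0.4064
As percentage = 83.2


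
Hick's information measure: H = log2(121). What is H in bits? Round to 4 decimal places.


H = log2(n)
H = log2(121)
= 6.9189


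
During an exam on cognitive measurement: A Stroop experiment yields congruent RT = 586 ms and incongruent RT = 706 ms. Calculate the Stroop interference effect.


Stroop effect = RT(incongruent) - RT(congruent)
= 706 - 586
= 120 ms


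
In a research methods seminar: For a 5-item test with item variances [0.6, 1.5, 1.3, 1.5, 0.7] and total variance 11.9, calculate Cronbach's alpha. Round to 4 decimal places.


alpha = (k/(k-1)) * (1 - sum(s_i^2)/s_total^2)
sum(item variances) = 5.6
k/(k-1) = 5/4 = 1.25
1 - 5.6/11.9 = 1 - 0.470588 = 0.529412
alpha = 1.25 * 0.529412
= 0.6618


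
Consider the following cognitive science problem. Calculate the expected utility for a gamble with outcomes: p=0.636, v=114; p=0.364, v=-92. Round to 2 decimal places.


EU = sum(p_i * v_i)
0.636 * 114 = 72.504
0.364 * -92 = -33.488
EU = 72.504 + -33.488
= 39.02


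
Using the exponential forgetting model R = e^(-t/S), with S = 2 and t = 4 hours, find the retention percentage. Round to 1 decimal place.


R = e^(-t/S)
-t/S = -4/2 = -2.0
R = e^(-2.0) = 0.135335
Percentage = 0.135335 * 100
= 13.5
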